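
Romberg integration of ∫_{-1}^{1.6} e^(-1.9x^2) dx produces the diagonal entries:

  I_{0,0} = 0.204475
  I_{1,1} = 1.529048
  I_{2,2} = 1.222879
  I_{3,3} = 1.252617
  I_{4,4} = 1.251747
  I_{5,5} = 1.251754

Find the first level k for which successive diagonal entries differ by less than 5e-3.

k = 4

|I_{1,1} − I_{0,0}| = 1.324573 ≥ 5e-3
|I_{2,2} − I_{1,1}| = 0.306169 ≥ 5e-3
|I_{3,3} − I_{2,2}| = 0.029738 ≥ 5e-3
|I_{4,4} − I_{3,3}| = 0.000870 < 5e-3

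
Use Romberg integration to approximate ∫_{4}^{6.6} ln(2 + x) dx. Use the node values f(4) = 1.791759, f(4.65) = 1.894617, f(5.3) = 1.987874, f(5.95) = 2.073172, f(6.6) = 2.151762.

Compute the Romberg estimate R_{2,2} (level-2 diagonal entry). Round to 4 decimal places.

R_{0,0} (trapezoid, 1 panel, h=2.6000): 5.126577
R_{1,0} (trapezoid, 2 panels, h=1.3000): 5.147525
R_{2,0} (trapezoid, 4 panels, h=0.6500): 5.152825
R_{1,1} = 5.147525 + (5.147525 − 5.126577)/3 = 5.154508
R_{2,1} = 5.152825 + (5.152825 − 5.147525)/3 = 5.154592
R_{2,2} = 5.154592 + (5.154592 − 5.154508)/15 = 5.154598

5.1546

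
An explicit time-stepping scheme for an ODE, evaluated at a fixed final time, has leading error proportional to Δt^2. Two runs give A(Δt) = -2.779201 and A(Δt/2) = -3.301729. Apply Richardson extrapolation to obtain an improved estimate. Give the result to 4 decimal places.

-3.4759

The leading error scales as Δt^2; refining by a factor of 2 reduces it by 2^2 = 4.
Extrapolated value = (4·A(Δt/2) − A(Δt)) / (4 − 1)
= (4·(-3.301729) − (-2.779201)) / 3
= -10.427715 / 3 = -3.475905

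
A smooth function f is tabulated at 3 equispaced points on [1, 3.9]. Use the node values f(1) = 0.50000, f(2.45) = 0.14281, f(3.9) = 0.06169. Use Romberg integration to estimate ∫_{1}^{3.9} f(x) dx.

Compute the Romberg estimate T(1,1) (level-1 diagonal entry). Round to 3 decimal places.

0.548

T(0,0) (trapezoid, 1 panel, h=2.9000): 0.81445
T(1,0) (trapezoid, 2 panels, h=1.4500): 0.61430
T(1,1) = 0.61430 + (0.61430 − 0.81445)/3 = 0.54758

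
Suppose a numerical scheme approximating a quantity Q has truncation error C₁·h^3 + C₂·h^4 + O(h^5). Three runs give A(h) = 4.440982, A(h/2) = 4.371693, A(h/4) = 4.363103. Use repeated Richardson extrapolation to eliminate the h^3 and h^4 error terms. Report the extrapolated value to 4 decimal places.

4.3619

First eliminate the h^3 term (factor 2^3 = 8):
  B₁ = (8·4.371693 − 4.440982)/7 = 4.361795
  B₂ = (8·4.363103 − 4.371693)/7 = 4.361876
Then eliminate the h^4 term (factor 2^4 = 16):
  (16·4.361876 − 4.361795)/15 = 4.361881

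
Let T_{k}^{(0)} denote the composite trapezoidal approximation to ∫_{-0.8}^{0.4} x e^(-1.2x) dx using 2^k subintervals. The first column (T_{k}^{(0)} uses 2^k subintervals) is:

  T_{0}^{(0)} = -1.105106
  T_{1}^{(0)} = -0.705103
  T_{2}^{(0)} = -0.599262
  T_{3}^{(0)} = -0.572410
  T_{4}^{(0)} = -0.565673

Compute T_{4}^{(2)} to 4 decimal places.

-0.5634

Richardson extrapolation on the trapezoidal column (denominator 4−1=3):
T_{3}^{(1)} = (4·(-0.572410) − (-0.599262)) / 3 = -0.563459
T_{4}^{(1)} = (4·(-0.565673) − (-0.572410)) / 3 = -0.563427
T_{4}^{(2)} = -0.563427 + (-0.563427 − (-0.563459))/15 = -0.563425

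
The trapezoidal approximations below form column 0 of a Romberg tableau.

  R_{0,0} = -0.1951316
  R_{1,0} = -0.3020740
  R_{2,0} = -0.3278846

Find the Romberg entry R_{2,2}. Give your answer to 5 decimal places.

Richardson extrapolation on the trapezoidal column (denominator 4−1=3):
R_{1,1} = (4·(-0.3020740) − (-0.1951316)) / 3 = -0.3377215
R_{2,1} = -0.3278846 + (-0.3278846 − (-0.3020740))/3 = -0.3364881
R_{2,2} = (16·(-0.3364881) − (-0.3377215)) / 15 = -0.3364059

-0.33641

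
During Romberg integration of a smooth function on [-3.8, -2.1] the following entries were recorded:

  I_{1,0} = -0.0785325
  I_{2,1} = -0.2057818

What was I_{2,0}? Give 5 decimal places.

-0.17397

From I_{2,1} = (4·I_{2,0} − I_{1,0})/3, solve for I_{2,0}:
4·I_{2,0} = 3·(-0.2057818) + (-0.0785325) = -0.6958779
I_{2,0} = -0.1739695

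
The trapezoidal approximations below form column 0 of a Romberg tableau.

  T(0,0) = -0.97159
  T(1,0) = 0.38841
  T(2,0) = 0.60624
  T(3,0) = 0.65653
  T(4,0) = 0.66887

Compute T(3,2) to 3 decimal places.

0.673

Richardson extrapolation on the trapezoidal column (denominator 4−1=3):
T(2,1) = 0.60624 + (0.60624 − 0.38841)/3 = 0.67885
T(3,1) = (4·0.65653 − 0.60624) / 3 = 0.67329
T(3,2) = (16·0.67329 − 0.67885) / 15 = 0.67292
(Column j=1 coincides with Simpson's rule on the same nodes.)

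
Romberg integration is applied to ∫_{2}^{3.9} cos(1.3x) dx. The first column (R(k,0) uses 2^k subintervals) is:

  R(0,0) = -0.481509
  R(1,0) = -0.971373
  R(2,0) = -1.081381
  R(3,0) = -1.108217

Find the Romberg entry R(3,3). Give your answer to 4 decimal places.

R(1,1) = -0.971373 + (-0.971373 − (-0.481509))/3 = -1.134661
R(2,1) = (4·(-1.081381) − (-0.971373)) / 3 = -1.118050
R(3,1) = -1.108217 + (-1.108217 − (-1.081381))/3 = -1.117162
R(2,2) = -1.118050 + (-1.118050 − (-1.134661))/15 = -1.116943
R(3,2) = -1.117162 + (-1.117162 − (-1.118050))/15 = -1.117103
R(3,3) = -1.117103 + (-1.117103 − (-1.116943))/63 = -1.117106

-1.1171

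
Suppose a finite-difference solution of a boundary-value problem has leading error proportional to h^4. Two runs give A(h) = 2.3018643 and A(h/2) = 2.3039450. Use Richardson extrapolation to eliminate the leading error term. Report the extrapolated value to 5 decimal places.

Extrapolated value = (16·A(h/2) − A(h)) / (16 − 1)
= (16·2.3039450 − 2.3018643) / 15
= 34.5612557 / 15 = 2.3040837

2.30408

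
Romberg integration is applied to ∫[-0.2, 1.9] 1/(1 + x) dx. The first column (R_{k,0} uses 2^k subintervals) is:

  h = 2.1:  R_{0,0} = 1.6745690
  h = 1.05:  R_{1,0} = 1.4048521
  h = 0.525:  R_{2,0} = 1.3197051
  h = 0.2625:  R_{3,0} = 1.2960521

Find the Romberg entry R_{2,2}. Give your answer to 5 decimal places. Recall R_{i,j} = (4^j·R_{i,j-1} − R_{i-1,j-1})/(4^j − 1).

R_{1,1} = 1.4048521 + (1.4048521 − 1.6745690)/3 = 1.3149465
R_{2,1} = (4·1.3197051 − 1.4048521) / 3 = 1.2913228
R_{2,2} = (16·1.2913228 − 1.3149465) / 15 = 1.2897479

1.28975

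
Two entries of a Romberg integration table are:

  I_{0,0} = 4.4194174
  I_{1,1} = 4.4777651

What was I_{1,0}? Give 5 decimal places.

4.46318

From I_{1,1} = (4·I_{1,0} − I_{0,0})/3, solve for I_{1,0}:
4·I_{1,0} = 3·4.4777651 + 4.4194174 = 17.8527127
I_{1,0} = 4.4631782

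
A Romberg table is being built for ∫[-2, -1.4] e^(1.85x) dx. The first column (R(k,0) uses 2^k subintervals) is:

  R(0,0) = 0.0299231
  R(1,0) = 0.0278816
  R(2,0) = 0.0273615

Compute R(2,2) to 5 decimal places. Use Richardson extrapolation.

R(1,1) = 0.0278816 + (0.0278816 − 0.0299231)/3 = 0.0272011
R(2,1) = (4·0.0273615 − 0.0278816) / 3 = 0.0271881
R(2,2) = 0.0271881 + (0.0271881 − 0.0272011)/15 = 0.0271872

0.02719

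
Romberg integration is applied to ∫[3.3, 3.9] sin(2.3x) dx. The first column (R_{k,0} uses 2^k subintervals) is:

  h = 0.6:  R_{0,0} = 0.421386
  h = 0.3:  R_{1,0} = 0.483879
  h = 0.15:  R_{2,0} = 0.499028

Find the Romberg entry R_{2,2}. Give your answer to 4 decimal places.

0.5040

Richardson extrapolation on the trapezoidal column (denominator 4−1=3):
R_{1,1} = 0.483879 + (0.483879 − 0.421386)/3 = 0.504710
R_{2,1} = 0.499028 + (0.499028 − 0.483879)/3 = 0.504078
R_{2,2} = (16·0.504078 − 0.504710) / 15 = 0.504036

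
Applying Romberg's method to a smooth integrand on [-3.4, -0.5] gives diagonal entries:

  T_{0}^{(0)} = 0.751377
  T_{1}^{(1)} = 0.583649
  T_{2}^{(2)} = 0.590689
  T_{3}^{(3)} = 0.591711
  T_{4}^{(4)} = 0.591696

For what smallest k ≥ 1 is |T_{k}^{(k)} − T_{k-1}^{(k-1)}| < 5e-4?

k = 4

|T_{1}^{(1)} − T_{0}^{(0)}| = 0.167728 ≥ 5e-4
|T_{2}^{(2)} − T_{1}^{(1)}| = 0.007040 ≥ 5e-4
|T_{3}^{(3)} − T_{2}^{(2)}| = 0.001022 ≥ 5e-4
|T_{4}^{(4)} − T_{3}^{(3)}| = 0.000015 < 5e-4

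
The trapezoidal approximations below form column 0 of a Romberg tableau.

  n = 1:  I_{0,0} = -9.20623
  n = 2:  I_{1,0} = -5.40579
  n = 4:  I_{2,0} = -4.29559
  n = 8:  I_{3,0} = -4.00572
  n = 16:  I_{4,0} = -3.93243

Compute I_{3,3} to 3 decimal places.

-3.908

Richardson extrapolation on the trapezoidal column (denominator 4−1=3):
I_{1,1} = -5.40579 + (-5.40579 − (-9.20623))/3 = -4.13898
I_{2,1} = (4·(-4.29559) − (-5.40579)) / 3 = -3.92552
I_{3,1} = -4.00572 + (-4.00572 − (-4.29559))/3 = -3.90910
I_{2,2} = -3.92552 + (-3.92552 − (-4.13898))/15 = -3.91129
I_{3,2} = -3.90910 + (-3.90910 − (-3.92552))/15 = -3.90801
I_{3,3} = (64·(-3.90801) − (-3.91129)) / 63 = -3.90796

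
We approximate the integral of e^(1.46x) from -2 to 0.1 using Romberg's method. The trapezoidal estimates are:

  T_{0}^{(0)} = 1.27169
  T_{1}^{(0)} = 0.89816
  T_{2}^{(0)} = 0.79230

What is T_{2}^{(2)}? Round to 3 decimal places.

Richardson extrapolation on the trapezoidal column (denominator 4−1=3):
T_{1}^{(1)} = (4·0.89816 − 1.27169) / 3 = 0.77365
T_{2}^{(1)} = (4·0.79230 − 0.89816) / 3 = 0.75701
T_{2}^{(2)} = 0.75701 + (0.75701 − 0.77365)/15 = 0.75590

0.756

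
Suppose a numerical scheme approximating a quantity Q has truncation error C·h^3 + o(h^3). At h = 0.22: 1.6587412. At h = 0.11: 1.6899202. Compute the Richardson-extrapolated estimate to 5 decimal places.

1.69437

The leading error scales as h^3; refining by a factor of 2 reduces it by 2^3 = 8.
Extrapolated value = (8·A(h/2) − A(h)) / (8 − 1)
= (8·1.6899202 − 1.6587412) / 7
= 11.8606204 / 7 = 1.6943743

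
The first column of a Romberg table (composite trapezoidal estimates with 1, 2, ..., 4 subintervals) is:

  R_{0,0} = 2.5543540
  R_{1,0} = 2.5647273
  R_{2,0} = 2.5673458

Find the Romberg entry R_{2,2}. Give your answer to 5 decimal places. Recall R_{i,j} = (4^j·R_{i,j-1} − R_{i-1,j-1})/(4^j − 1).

2.56822

Richardson extrapolation on the trapezoidal column (denominator 4−1=3):
R_{1,1} = (4·2.5647273 − 2.5543540) / 3 = 2.5681851
R_{2,1} = (4·2.5673458 − 2.5647273) / 3 = 2.5682186
R_{2,2} = (16·2.5682186 − 2.5681851) / 15 = 2.5682208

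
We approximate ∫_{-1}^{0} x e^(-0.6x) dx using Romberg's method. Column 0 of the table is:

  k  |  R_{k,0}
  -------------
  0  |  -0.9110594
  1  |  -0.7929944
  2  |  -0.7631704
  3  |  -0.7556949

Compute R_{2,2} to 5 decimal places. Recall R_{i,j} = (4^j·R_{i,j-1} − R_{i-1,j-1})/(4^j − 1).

-0.75320

Richardson extrapolation on the trapezoidal column (denominator 4−1=3):
R_{1,1} = -0.7929944 + (-0.7929944 − (-0.9110594))/3 = -0.7536394
R_{2,1} = (4·(-0.7631704) − (-0.7929944)) / 3 = -0.7532291
R_{2,2} = (16·(-0.7532291) − (-0.7536394)) / 15 = -0.7532017
(Column j=1 coincides with Simpson's rule on the same nodes.)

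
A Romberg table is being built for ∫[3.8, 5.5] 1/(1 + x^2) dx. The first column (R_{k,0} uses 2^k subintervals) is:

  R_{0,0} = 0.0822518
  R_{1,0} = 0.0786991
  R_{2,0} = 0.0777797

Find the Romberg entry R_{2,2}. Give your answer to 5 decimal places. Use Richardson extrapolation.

R_{1,1} = (4·0.0786991 − 0.0822518) / 3 = 0.0775149
R_{2,1} = (4·0.0777797 − 0.0786991) / 3 = 0.0774732
R_{2,2} = 0.0774732 + (0.0774732 − 0.0775149)/15 = 0.0774704
(Column j=1 coincides with Simpson's rule on the same nodes.)

0.07747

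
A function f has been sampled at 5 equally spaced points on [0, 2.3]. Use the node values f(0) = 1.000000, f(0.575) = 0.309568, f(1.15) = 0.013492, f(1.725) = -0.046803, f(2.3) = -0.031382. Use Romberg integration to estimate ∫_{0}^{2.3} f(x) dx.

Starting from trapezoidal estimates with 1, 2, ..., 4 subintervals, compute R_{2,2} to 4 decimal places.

R_{0,0} (trapezoid, 1 panel, h=2.3000): 1.113911
R_{1,0} (trapezoid, 2 panels, h=1.1500): 0.572471
R_{2,0} (trapezoid, 4 panels, h=0.5750): 0.437325
R_{1,1} = 0.572471 + (0.572471 − 1.113911)/3 = 0.391991
R_{2,1} = 0.437325 + (0.437325 − 0.572471)/3 = 0.392276
R_{2,2} = 0.392276 + (0.392276 − 0.391991)/15 = 0.392295

0.3923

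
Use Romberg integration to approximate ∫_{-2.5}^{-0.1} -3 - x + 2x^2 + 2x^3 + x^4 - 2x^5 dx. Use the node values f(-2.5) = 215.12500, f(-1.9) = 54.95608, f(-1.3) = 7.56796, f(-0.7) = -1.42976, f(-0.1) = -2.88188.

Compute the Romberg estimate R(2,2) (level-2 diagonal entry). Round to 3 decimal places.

87.716

R(0,0) (trapezoid, 1 panel, h=2.4000): 254.69174
R(1,0) (trapezoid, 2 panels, h=1.2000): 136.42742
R(2,0) (trapezoid, 4 panels, h=0.6000): 100.32950
R(1,1) = 136.42742 + (136.42742 − 254.69174)/3 = 97.00598
R(2,1) = 100.32950 + (100.32950 − 136.42742)/3 = 88.29686
R(2,2) = 88.29686 + (88.29686 − 97.00598)/15 = 87.71625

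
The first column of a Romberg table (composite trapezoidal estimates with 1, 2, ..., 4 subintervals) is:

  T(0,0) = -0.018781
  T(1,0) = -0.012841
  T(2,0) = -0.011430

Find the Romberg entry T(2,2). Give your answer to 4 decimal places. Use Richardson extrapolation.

Richardson extrapolation on the trapezoidal column (denominator 4−1=3):
T(1,1) = -0.012841 + (-0.012841 − (-0.018781))/3 = -0.010861
T(2,1) = (4·(-0.011430) − (-0.012841)) / 3 = -0.010960
T(2,2) = (16·(-0.010960) − (-0.010861)) / 15 = -0.010967

-0.0110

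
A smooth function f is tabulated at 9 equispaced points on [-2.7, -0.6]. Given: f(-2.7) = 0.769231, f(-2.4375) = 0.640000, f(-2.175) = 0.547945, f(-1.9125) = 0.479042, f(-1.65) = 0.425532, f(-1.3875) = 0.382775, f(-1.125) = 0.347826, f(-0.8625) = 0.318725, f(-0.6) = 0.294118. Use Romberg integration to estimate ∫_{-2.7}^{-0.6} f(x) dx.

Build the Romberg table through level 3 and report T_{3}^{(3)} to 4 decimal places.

T_{0}^{(0)} (trapezoid, 1 panel, h=2.1000): 1.116516
T_{1}^{(0)} (trapezoid, 2 panels, h=1.0500): 1.005067
T_{2}^{(0)} (trapezoid, 4 panels, h=0.5250): 0.972813
T_{3}^{(0)} (trapezoid, 8 panels, h=0.2625): 0.964299
T_{1}^{(1)} = 1.005067 + (1.005067 − 1.116516)/3 = 0.967917
T_{2}^{(1)} = 0.972813 + (0.972813 − 1.005067)/3 = 0.962062
T_{3}^{(1)} = 0.964299 + (0.964299 − 0.972813)/3 = 0.961461
T_{2}^{(2)} = 0.962062 + (0.962062 − 0.967917)/15 = 0.961672
T_{3}^{(2)} = 0.961461 + (0.961461 − 0.962062)/15 = 0.961421
T_{3}^{(3)} = 0.961421 + (0.961421 − 0.961672)/63 = 0.961417

0.9614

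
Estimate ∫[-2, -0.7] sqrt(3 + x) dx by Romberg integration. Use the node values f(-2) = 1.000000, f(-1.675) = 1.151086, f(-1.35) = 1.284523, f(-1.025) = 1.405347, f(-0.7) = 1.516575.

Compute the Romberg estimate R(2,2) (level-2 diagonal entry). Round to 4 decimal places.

R(0,0) (trapezoid, 1 panel, h=1.3000): 1.635774
R(1,0) (trapezoid, 2 panels, h=0.6500): 1.652827
R(2,0) (trapezoid, 4 panels, h=0.3250): 1.657254
R(1,1) = 1.652827 + (1.652827 − 1.635774)/3 = 1.658511
R(2,1) = 1.657254 + (1.657254 − 1.652827)/3 = 1.658730
R(2,2) = 1.658730 + (1.658730 − 1.658511)/15 = 1.658745

1.6587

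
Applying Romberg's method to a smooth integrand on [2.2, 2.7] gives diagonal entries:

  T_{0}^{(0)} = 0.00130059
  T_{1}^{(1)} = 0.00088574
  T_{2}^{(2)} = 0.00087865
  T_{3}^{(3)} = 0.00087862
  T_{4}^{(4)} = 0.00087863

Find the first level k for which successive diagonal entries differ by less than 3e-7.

|T_{1}^{(1)} − T_{0}^{(0)}| = 0.00041485 ≥ 3e-7
|T_{2}^{(2)} − T_{1}^{(1)}| = 0.00000709 ≥ 3e-7
|T_{3}^{(3)} − T_{2}^{(2)}| = 0.00000003 < 3e-7

k = 3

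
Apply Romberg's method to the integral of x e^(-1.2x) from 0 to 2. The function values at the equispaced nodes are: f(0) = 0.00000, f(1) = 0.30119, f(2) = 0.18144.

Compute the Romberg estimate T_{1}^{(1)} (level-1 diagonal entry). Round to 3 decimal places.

T_{0}^{(0)} (trapezoid, 1 panel, h=2.0000): 0.18144
T_{1}^{(0)} (trapezoid, 2 panels, h=1.0000): 0.39191
T_{1}^{(1)} = 0.39191 + (0.39191 − 0.18144)/3 = 0.46207

0.462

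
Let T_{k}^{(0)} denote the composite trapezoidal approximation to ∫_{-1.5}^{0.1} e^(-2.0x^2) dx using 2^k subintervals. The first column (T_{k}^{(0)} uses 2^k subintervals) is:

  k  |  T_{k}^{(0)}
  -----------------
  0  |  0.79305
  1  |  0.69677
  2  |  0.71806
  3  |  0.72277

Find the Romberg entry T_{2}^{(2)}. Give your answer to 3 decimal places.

T_{1}^{(1)} = 0.69677 + (0.69677 − 0.79305)/3 = 0.66468
T_{2}^{(1)} = 0.71806 + (0.71806 − 0.69677)/3 = 0.72516
T_{2}^{(2)} = 0.72516 + (0.72516 − 0.66468)/15 = 0.72919

0.729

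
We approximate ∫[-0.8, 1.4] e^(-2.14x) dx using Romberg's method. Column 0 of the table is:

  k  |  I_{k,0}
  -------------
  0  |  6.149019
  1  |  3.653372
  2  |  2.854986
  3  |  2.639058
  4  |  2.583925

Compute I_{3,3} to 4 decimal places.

2.5655

Richardson extrapolation on the trapezoidal column (denominator 4−1=3):
I_{1,1} = (4·3.653372 − 6.149019) / 3 = 2.821490
I_{2,1} = 2.854986 + (2.854986 − 3.653372)/3 = 2.588857
I_{3,1} = 2.639058 + (2.639058 − 2.854986)/3 = 2.567082
I_{2,2} = (16·2.588857 − 2.821490) / 15 = 2.573348
I_{3,2} = 2.567082 + (2.567082 − 2.588857)/15 = 2.565630
I_{3,3} = 2.565630 + (2.565630 − 2.573348)/63 = 2.565507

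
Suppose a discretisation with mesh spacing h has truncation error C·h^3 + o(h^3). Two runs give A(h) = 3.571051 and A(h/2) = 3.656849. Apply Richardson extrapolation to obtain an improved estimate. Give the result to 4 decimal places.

3.6691

The leading error scales as h^3; refining by a factor of 2 reduces it by 2^3 = 8.
Extrapolated value = (8·A(h/2) − A(h)) / (8 − 1)
= (8·3.656849 − 3.571051) / 7
= 25.683741 / 7 = 3.669106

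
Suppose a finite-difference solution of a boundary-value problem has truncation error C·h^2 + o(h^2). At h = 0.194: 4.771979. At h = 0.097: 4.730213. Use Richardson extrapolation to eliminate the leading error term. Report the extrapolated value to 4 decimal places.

Extrapolated value = (4·A(h/2) − A(h)) / (4 − 1)
= (4·4.730213 − 4.771979) / 3
= 14.148873 / 3 = 4.716291

4.7163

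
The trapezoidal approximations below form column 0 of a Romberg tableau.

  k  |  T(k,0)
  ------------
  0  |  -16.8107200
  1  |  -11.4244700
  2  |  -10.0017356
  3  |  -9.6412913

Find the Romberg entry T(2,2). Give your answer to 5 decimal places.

-9.52072

Richardson extrapolation on the trapezoidal column (denominator 4−1=3):
T(1,1) = (4·(-11.4244700) − (-16.8107200)) / 3 = -9.6290533
T(2,1) = -10.0017356 + (-10.0017356 − (-11.4244700))/3 = -9.5274908
T(2,2) = (16·(-9.5274908) − (-9.6290533)) / 15 = -9.5207200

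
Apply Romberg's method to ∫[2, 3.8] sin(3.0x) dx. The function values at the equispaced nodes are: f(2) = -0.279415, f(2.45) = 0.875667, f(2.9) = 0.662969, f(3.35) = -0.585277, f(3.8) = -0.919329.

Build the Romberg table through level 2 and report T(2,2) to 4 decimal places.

0.1771

T(0,0) (trapezoid, 1 panel, h=1.8000): -1.078870
T(1,0) (trapezoid, 2 panels, h=0.9000): 0.057237
T(2,0) (trapezoid, 4 panels, h=0.4500): 0.159294
T(1,1) = 0.057237 + (0.057237 − (-1.078870))/3 = 0.435939
T(2,1) = 0.159294 + (0.159294 − 0.057237)/3 = 0.193313
T(2,2) = 0.193313 + (0.193313 − 0.435939)/15 = 0.177138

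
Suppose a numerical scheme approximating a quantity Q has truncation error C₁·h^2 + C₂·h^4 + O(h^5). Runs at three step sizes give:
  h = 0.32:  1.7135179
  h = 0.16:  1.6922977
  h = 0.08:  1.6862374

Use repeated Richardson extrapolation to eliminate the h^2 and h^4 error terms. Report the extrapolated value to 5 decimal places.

1.68415

First eliminate the h^2 term (factor 2^2 = 4):
  B₁ = (4·1.6922977 − 1.7135179)/3 = 1.6852243
  B₂ = (4·1.6862374 − 1.6922977)/3 = 1.6842173
Then eliminate the h^4 term (factor 2^4 = 16):
  (16·1.6842173 − 1.6852243)/15 = 1.6841502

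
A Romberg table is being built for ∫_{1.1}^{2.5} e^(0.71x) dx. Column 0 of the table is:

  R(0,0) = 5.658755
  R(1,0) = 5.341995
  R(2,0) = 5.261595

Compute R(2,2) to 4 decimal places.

5.2347

Richardson extrapolation on the trapezoidal column (denominator 4−1=3):
R(1,1) = 5.341995 + (5.341995 − 5.658755)/3 = 5.236408
R(2,1) = (4·5.261595 − 5.341995) / 3 = 5.234795
R(2,2) = (16·5.234795 − 5.236408) / 15 = 5.234687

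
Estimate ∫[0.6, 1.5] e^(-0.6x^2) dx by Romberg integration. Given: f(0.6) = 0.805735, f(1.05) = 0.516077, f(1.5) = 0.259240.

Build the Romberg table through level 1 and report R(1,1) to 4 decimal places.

R(0,0) (trapezoid, 1 panel, h=0.9000): 0.479239
R(1,0) (trapezoid, 2 panels, h=0.4500): 0.471854
R(1,1) = 0.471854 + (0.471854 − 0.479239)/3 = 0.469392

0.4694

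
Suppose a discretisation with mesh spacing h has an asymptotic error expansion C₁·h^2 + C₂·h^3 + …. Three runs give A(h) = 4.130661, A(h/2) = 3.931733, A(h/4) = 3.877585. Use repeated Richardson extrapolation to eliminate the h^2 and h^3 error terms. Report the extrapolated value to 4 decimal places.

3.8587

First eliminate the h^2 term (factor 2^2 = 4):
  B₁ = (4·3.931733 − 4.130661)/3 = 3.865424
  B₂ = (4·3.877585 − 3.931733)/3 = 3.859536
Then eliminate the h^3 term (factor 2^3 = 8):
  (8·3.859536 − 3.865424)/7 = 3.858695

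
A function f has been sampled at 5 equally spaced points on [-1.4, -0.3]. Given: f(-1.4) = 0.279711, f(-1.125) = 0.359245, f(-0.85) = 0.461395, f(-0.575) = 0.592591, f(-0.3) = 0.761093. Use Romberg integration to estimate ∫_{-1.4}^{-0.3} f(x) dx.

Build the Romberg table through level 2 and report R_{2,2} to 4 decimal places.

R_{0,0} (trapezoid, 1 panel, h=1.1000): 0.572442
R_{1,0} (trapezoid, 2 panels, h=0.5500): 0.539988
R_{2,0} (trapezoid, 4 panels, h=0.2750): 0.531749
R_{1,1} = 0.539988 + (0.539988 − 0.572442)/3 = 0.529170
R_{2,1} = 0.531749 + (0.531749 − 0.539988)/3 = 0.529003
R_{2,2} = 0.529003 + (0.529003 − 0.529170)/15 = 0.528992

0.5290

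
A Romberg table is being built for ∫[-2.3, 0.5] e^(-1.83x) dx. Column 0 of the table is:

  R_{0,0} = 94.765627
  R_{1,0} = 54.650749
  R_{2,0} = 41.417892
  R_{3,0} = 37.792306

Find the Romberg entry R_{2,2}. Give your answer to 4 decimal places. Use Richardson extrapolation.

36.7221

Richardson extrapolation on the trapezoidal column (denominator 4−1=3):
R_{1,1} = 54.650749 + (54.650749 − 94.765627)/3 = 41.279123
R_{2,1} = (4·41.417892 − 54.650749) / 3 = 37.006940
R_{2,2} = (16·37.006940 − 41.279123) / 15 = 36.722128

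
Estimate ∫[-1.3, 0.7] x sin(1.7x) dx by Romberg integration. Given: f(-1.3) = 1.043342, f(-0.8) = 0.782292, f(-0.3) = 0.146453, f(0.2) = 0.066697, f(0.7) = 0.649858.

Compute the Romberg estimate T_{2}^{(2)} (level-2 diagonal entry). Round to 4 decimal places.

0.9062

T_{0}^{(0)} (trapezoid, 1 panel, h=2.0000): 1.693200
T_{1}^{(0)} (trapezoid, 2 panels, h=1.0000): 0.993053
T_{2}^{(0)} (trapezoid, 4 panels, h=0.5000): 0.921021
T_{1}^{(1)} = 0.993053 + (0.993053 − 1.693200)/3 = 0.759671
T_{2}^{(1)} = 0.921021 + (0.921021 − 0.993053)/3 = 0.897010
T_{2}^{(2)} = 0.897010 + (0.897010 − 0.759671)/15 = 0.906166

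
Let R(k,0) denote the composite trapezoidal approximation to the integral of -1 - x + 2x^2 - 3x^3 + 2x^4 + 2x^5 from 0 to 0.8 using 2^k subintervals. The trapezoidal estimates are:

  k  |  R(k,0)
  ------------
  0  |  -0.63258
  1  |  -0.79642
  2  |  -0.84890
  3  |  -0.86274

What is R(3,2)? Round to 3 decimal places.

-0.867

Richardson extrapolation on the trapezoidal column (denominator 4−1=3):
R(2,1) = (4·(-0.84890) − (-0.79642)) / 3 = -0.86639
R(3,1) = -0.86274 + (-0.86274 − (-0.84890))/3 = -0.86735
R(3,2) = (16·(-0.86735) − (-0.86639)) / 15 = -0.86741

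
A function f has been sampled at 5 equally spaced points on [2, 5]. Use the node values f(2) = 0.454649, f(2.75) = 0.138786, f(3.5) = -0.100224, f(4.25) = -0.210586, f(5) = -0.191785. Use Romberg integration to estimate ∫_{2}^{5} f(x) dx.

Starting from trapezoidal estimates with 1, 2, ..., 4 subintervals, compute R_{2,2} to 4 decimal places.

R_{0,0} (trapezoid, 1 panel, h=3.0000): 0.394296
R_{1,0} (trapezoid, 2 panels, h=1.5000): 0.046812
R_{2,0} (trapezoid, 4 panels, h=0.7500): -0.030444
R_{1,1} = 0.046812 + (0.046812 − 0.394296)/3 = -0.069016
R_{2,1} = -0.030444 + (-0.030444 − 0.046812)/3 = -0.056196
R_{2,2} = -0.056196 + (-0.056196 − (-0.069016))/15 = -0.055341

-0.0553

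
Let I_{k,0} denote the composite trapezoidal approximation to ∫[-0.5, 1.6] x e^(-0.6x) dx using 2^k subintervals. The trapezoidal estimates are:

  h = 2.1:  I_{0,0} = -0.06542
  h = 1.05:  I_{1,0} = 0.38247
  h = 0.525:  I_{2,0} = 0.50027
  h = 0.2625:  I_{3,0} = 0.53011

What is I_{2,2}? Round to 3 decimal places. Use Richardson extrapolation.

Richardson extrapolation on the trapezoidal column (denominator 4−1=3):
I_{1,1} = (4·0.38247 − (-0.06542)) / 3 = 0.53177
I_{2,1} = (4·0.50027 − 0.38247) / 3 = 0.53954
I_{2,2} = 0.53954 + (0.53954 − 0.53177)/15 = 0.54006

0.540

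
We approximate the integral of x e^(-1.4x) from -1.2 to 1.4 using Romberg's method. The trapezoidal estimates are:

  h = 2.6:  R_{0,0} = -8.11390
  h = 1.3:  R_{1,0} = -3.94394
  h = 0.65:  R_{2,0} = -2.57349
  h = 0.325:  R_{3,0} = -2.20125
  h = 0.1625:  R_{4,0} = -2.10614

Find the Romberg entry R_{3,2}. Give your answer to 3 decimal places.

Richardson extrapolation on the trapezoidal column (denominator 4−1=3):
R_{2,1} = -2.57349 + (-2.57349 − (-3.94394))/3 = -2.11667
R_{3,1} = (4·(-2.20125) − (-2.57349)) / 3 = -2.07717
R_{3,2} = (16·(-2.07717) − (-2.11667)) / 15 = -2.07454

-2.075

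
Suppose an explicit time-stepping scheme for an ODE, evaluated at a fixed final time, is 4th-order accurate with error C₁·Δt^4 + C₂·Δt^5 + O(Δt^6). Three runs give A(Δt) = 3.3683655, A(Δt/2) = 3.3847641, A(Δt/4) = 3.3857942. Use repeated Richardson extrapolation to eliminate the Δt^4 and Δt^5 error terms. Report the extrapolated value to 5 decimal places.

First eliminate the Δt^4 term (factor 2^4 = 16):
  B₁ = (16·3.3847641 − 3.3683655)/15 = 3.3858573
  B₂ = (16·3.3857942 − 3.3847641)/15 = 3.3858629
Then eliminate the Δt^5 term (factor 2^5 = 32):
  (32·3.3858629 − 3.3858573)/31 = 3.3858631

3.38586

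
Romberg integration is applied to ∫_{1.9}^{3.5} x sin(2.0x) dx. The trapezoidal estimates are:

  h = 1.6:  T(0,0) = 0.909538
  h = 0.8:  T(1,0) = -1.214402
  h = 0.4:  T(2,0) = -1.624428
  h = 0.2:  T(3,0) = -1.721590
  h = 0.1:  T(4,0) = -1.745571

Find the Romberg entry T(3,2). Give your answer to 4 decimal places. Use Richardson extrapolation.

-1.7535

Richardson extrapolation on the trapezoidal column (denominator 4−1=3):
T(2,1) = -1.624428 + (-1.624428 − (-1.214402))/3 = -1.761103
T(3,1) = (4·(-1.721590) − (-1.624428)) / 3 = -1.753977
T(3,2) = -1.753977 + (-1.753977 − (-1.761103))/15 = -1.753502
(Column j=1 coincides with Simpson's rule on the same nodes.)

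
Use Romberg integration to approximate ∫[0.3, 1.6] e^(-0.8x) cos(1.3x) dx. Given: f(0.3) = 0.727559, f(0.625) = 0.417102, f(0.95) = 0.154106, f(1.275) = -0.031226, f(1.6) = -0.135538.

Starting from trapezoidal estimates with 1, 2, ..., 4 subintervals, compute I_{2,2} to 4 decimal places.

I_{0,0} (trapezoid, 1 panel, h=1.3000): 0.384814
I_{1,0} (trapezoid, 2 panels, h=0.6500): 0.292576
I_{2,0} (trapezoid, 4 panels, h=0.3250): 0.271698
I_{1,1} = 0.292576 + (0.292576 − 0.384814)/3 = 0.261830
I_{2,1} = 0.271698 + (0.271698 − 0.292576)/3 = 0.264739
I_{2,2} = 0.264739 + (0.264739 − 0.261830)/15 = 0.264933

0.2649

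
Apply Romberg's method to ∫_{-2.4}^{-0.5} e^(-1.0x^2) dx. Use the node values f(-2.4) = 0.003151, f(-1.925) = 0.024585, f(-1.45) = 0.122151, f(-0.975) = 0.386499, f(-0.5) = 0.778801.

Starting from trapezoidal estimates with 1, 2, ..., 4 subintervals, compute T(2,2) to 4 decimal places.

0.4242

T(0,0) (trapezoid, 1 panel, h=1.9000): 0.742854
T(1,0) (trapezoid, 2 panels, h=0.9500): 0.487471
T(2,0) (trapezoid, 4 panels, h=0.4750): 0.439000
T(1,1) = 0.487471 + (0.487471 − 0.742854)/3 = 0.402343
T(2,1) = 0.439000 + (0.439000 − 0.487471)/3 = 0.422843
T(2,2) = 0.422843 + (0.422843 − 0.402343)/15 = 0.424210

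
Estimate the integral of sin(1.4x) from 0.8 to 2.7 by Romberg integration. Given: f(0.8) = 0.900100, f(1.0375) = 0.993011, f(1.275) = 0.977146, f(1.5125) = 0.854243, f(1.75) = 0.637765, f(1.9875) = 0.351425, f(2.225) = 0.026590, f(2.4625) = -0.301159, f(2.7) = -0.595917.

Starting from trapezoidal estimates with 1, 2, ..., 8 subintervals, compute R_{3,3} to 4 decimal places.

R_{0,0} (trapezoid, 1 panel, h=1.9000): 0.288974
R_{1,0} (trapezoid, 2 panels, h=0.9500): 0.750364
R_{2,0} (trapezoid, 4 panels, h=0.4750): 0.851956
R_{3,0} (trapezoid, 8 panels, h=0.2375): 0.876639
R_{1,1} = 0.750364 + (0.750364 − 0.288974)/3 = 0.904161
R_{2,1} = 0.851956 + (0.851956 − 0.750364)/3 = 0.885820
R_{3,1} = 0.876639 + (0.876639 − 0.851956)/3 = 0.884867
R_{2,2} = 0.885820 + (0.885820 − 0.904161)/15 = 0.884597
R_{3,2} = 0.884867 + (0.884867 − 0.885820)/15 = 0.884803
R_{3,3} = 0.884803 + (0.884803 − 0.884597)/63 = 0.884806

0.8848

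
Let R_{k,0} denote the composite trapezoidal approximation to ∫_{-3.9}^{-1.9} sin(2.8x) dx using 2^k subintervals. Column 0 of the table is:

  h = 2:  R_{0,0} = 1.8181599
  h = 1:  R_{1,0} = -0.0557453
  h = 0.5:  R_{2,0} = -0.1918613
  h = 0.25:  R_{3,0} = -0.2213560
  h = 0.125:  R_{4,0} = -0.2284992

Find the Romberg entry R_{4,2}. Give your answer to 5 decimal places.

-0.23086

R_{3,1} = -0.2213560 + (-0.2213560 − (-0.1918613))/3 = -0.2311876
R_{4,1} = -0.2284992 + (-0.2284992 − (-0.2213560))/3 = -0.2308803
R_{4,2} = (16·(-0.2308803) − (-0.2311876)) / 15 = -0.2308598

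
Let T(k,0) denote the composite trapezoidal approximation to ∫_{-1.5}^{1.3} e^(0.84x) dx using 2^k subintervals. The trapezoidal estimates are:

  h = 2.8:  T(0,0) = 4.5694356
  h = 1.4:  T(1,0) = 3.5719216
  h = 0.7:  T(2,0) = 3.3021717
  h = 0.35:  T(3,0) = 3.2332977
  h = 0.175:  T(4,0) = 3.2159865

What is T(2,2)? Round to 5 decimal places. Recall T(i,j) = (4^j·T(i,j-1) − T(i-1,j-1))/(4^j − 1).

T(1,1) = 3.5719216 + (3.5719216 − 4.5694356)/3 = 3.2394169
T(2,1) = (4·3.3021717 − 3.5719216) / 3 = 3.2122551
T(2,2) = 3.2122551 + (3.2122551 − 3.2394169)/15 = 3.2104443

3.21044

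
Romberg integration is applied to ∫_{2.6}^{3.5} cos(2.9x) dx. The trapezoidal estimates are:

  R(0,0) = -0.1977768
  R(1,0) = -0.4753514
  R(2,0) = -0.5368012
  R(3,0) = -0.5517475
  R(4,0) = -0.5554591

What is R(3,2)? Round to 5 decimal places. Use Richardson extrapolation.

Richardson extrapolation on the trapezoidal column (denominator 4−1=3):
R(2,1) = -0.5368012 + (-0.5368012 − (-0.4753514))/3 = -0.5572845
R(3,1) = -0.5517475 + (-0.5517475 − (-0.5368012))/3 = -0.5567296
R(3,2) = -0.5567296 + (-0.5567296 − (-0.5572845))/15 = -0.5566926

-0.55669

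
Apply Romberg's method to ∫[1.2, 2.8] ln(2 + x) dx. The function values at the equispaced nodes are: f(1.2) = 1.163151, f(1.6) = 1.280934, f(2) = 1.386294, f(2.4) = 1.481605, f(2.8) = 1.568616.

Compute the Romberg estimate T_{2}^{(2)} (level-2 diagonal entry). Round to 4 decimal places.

T_{0}^{(0)} (trapezoid, 1 panel, h=1.6000): 2.185414
T_{1}^{(0)} (trapezoid, 2 panels, h=0.8000): 2.201742
T_{2}^{(0)} (trapezoid, 4 panels, h=0.4000): 2.205887
T_{1}^{(1)} = 2.201742 + (2.201742 − 2.185414)/3 = 2.207185
T_{2}^{(1)} = 2.205887 + (2.205887 − 2.201742)/3 = 2.207269
T_{2}^{(2)} = 2.207269 + (2.207269 − 2.207185)/15 = 2.207275

2.2073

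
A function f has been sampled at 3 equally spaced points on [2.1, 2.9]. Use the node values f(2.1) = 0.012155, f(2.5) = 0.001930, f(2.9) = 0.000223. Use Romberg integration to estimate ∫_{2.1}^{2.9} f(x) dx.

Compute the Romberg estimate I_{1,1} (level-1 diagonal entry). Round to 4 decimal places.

I_{0,0} (trapezoid, 1 panel, h=0.8000): 0.004951
I_{1,0} (trapezoid, 2 panels, h=0.4000): 0.003248
I_{1,1} = 0.003248 + (0.003248 − 0.004951)/3 = 0.002680

0.0027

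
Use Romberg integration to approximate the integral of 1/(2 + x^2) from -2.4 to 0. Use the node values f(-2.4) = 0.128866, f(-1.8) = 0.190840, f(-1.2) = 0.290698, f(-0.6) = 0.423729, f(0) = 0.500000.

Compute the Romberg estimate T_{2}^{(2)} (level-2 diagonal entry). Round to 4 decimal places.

T_{0}^{(0)} (trapezoid, 1 panel, h=2.4000): 0.754639
T_{1}^{(0)} (trapezoid, 2 panels, h=1.2000): 0.726157
T_{2}^{(0)} (trapezoid, 4 panels, h=0.6000): 0.731820
T_{1}^{(1)} = 0.726157 + (0.726157 − 0.754639)/3 = 0.716663
T_{2}^{(1)} = 0.731820 + (0.731820 − 0.726157)/3 = 0.733708
T_{2}^{(2)} = 0.733708 + (0.733708 − 0.716663)/15 = 0.734844

0.7348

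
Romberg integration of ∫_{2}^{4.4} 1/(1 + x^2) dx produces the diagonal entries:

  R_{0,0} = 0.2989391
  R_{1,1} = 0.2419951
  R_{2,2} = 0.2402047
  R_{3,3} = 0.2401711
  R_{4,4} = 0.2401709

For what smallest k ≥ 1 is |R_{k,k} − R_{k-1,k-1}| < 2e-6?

|R_{1,1} − R_{0,0}| = 0.0569440 ≥ 2e-6
|R_{2,2} − R_{1,1}| = 0.0017904 ≥ 2e-6
|R_{3,3} − R_{2,2}| = 0.0000336 ≥ 2e-6
|R_{4,4} − R_{3,3}| = 0.0000002 < 2e-6

k = 4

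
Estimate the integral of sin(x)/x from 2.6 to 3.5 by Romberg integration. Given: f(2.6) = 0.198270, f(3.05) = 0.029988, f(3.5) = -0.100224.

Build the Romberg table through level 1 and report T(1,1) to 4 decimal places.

0.0327

T(0,0) (trapezoid, 1 panel, h=0.9000): 0.044121
T(1,0) (trapezoid, 2 panels, h=0.4500): 0.035555
T(1,1) = 0.035555 + (0.035555 − 0.044121)/3 = 0.032700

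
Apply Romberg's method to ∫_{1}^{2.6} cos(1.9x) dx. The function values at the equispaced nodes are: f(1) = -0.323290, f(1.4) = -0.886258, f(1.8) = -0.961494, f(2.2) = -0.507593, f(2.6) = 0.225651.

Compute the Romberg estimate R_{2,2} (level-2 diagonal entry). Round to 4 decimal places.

-1.0102

R_{0,0} (trapezoid, 1 panel, h=1.6000): -0.078111
R_{1,0} (trapezoid, 2 panels, h=0.8000): -0.808251
R_{2,0} (trapezoid, 4 panels, h=0.4000): -0.961666
R_{1,1} = -0.808251 + (-0.808251 − (-0.078111))/3 = -1.051631
R_{2,1} = -0.961666 + (-0.961666 − (-0.808251))/3 = -1.012804
R_{2,2} = -1.012804 + (-1.012804 − (-1.051631))/15 = -1.010216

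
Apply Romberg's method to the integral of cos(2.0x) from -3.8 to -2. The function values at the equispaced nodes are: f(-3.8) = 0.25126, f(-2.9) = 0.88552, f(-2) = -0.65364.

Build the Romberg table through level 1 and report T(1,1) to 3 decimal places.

0.942

T(0,0) (trapezoid, 1 panel, h=1.8000): -0.36214
T(1,0) (trapezoid, 2 panels, h=0.9000): 0.61590
T(1,1) = 0.61590 + (0.61590 − (-0.36214))/3 = 0.94191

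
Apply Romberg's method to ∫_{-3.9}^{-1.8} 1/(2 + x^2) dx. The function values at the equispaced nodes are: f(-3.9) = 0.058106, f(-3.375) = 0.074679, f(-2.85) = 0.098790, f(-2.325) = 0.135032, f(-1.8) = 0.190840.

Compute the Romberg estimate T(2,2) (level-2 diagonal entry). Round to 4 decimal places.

T(0,0) (trapezoid, 1 panel, h=2.1000): 0.261393
T(1,0) (trapezoid, 2 panels, h=1.0500): 0.234426
T(2,0) (trapezoid, 4 panels, h=0.5250): 0.227311
T(1,1) = 0.234426 + (0.234426 − 0.261393)/3 = 0.225437
T(2,1) = 0.227311 + (0.227311 − 0.234426)/3 = 0.224939
T(2,2) = 0.224939 + (0.224939 − 0.225437)/15 = 0.224906

0.2249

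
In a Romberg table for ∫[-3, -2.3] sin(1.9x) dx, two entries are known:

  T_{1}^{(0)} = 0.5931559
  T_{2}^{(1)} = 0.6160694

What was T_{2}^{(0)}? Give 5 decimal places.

0.61034

From T_{2}^{(1)} = (4·T_{2}^{(0)} − T_{1}^{(0)})/3, solve for T_{2}^{(0)}:
4·T_{2}^{(0)} = 3·0.6160694 + 0.5931559 = 2.4413641
T_{2}^{(0)} = 0.6103410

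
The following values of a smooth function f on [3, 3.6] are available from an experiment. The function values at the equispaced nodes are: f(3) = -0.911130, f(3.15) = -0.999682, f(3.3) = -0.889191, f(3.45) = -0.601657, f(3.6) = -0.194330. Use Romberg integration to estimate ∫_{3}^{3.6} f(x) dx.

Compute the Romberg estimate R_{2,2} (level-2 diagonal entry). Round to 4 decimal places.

R_{0,0} (trapezoid, 1 panel, h=0.6000): -0.331638
R_{1,0} (trapezoid, 2 panels, h=0.3000): -0.432576
R_{2,0} (trapezoid, 4 panels, h=0.1500): -0.456489
R_{1,1} = -0.432576 + (-0.432576 − (-0.331638))/3 = -0.466222
R_{2,1} = -0.456489 + (-0.456489 − (-0.432576))/3 = -0.464460
R_{2,2} = -0.464460 + (-0.464460 − (-0.466222))/15 = -0.464343

-0.4643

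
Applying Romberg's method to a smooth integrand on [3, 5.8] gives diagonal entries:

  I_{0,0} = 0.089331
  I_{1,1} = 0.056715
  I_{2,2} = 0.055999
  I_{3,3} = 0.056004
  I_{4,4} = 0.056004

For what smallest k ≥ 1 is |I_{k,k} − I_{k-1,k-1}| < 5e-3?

|I_{1,1} − I_{0,0}| = 0.032616 ≥ 5e-3
|I_{2,2} − I_{1,1}| = 0.000716 < 5e-3

k = 2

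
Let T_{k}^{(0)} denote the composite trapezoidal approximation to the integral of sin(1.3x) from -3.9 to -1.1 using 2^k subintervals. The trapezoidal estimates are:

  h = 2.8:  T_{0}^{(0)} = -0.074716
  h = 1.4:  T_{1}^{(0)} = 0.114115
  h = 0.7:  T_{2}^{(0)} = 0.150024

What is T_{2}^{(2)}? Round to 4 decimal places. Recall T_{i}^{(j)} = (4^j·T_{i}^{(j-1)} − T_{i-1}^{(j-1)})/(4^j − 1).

Richardson extrapolation on the trapezoidal column (denominator 4−1=3):
T_{1}^{(1)} = (4·0.114115 − (-0.074716)) / 3 = 0.177059
T_{2}^{(1)} = (4·0.150024 − 0.114115) / 3 = 0.161994
T_{2}^{(2)} = 0.161994 + (0.161994 − 0.177059)/15 = 0.160990

0.1610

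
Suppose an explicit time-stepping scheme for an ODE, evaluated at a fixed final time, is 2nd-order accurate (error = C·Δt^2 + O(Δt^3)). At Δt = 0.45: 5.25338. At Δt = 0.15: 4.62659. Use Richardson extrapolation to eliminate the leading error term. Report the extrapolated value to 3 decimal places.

The leading error scales as Δt^2; refining by a factor of 3 reduces it by 3^2 = 9.
Extrapolated value = (9·A(Δt/3) − A(Δt)) / (9 − 1)
= (9·4.62659 − 5.25338) / 8
= 36.38593 / 8 = 4.54824

4.548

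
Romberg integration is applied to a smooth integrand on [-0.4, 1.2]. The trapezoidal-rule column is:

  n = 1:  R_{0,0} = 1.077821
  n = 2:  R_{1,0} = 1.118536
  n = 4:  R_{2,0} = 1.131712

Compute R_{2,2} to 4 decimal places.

R_{1,1} = (4·1.118536 − 1.077821) / 3 = 1.132108
R_{2,1} = (4·1.131712 − 1.118536) / 3 = 1.136104
R_{2,2} = (16·1.136104 − 1.132108) / 15 = 1.136370
(Column j=1 coincides with Simpson's rule on the same nodes.)

1.1364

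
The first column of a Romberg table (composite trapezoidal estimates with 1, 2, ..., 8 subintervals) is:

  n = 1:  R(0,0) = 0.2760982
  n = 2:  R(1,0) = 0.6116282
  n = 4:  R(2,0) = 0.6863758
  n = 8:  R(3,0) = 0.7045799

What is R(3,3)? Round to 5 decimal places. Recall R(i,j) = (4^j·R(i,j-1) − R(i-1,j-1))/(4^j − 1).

R(1,1) = 0.6116282 + (0.6116282 − 0.2760982)/3 = 0.7234715
R(2,1) = (4·0.6863758 − 0.6116282) / 3 = 0.7112917
R(3,1) = 0.7045799 + (0.7045799 − 0.6863758)/3 = 0.7106479
R(2,2) = 0.7112917 + (0.7112917 − 0.7234715)/15 = 0.7104797
R(3,2) = (16·0.7106479 − 0.7112917) / 15 = 0.7106050
R(3,3) = (64·0.7106050 − 0.7104797) / 63 = 0.7106070

0.71061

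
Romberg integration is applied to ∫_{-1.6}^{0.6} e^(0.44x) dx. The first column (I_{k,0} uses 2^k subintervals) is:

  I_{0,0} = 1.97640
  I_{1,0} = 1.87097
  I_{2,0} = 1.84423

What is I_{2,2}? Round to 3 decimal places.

Richardson extrapolation on the trapezoidal column (denominator 4−1=3):
I_{1,1} = 1.87097 + (1.87097 − 1.97640)/3 = 1.83583
I_{2,1} = 1.84423 + (1.84423 − 1.87097)/3 = 1.83532
I_{2,2} = 1.83532 + (1.83532 − 1.83583)/15 = 1.83529

1.835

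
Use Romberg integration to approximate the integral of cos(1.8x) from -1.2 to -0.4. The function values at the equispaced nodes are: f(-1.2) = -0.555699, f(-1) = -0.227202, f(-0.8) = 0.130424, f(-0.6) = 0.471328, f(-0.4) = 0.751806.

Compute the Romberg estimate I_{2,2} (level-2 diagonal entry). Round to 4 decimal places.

0.0956

I_{0,0} (trapezoid, 1 panel, h=0.8000): 0.078443
I_{1,0} (trapezoid, 2 panels, h=0.4000): 0.091391
I_{2,0} (trapezoid, 4 panels, h=0.2000): 0.094521
I_{1,1} = 0.091391 + (0.091391 − 0.078443)/3 = 0.095707
I_{2,1} = 0.094521 + (0.094521 − 0.091391)/3 = 0.095564
I_{2,2} = 0.095564 + (0.095564 − 0.095707)/15 = 0.095554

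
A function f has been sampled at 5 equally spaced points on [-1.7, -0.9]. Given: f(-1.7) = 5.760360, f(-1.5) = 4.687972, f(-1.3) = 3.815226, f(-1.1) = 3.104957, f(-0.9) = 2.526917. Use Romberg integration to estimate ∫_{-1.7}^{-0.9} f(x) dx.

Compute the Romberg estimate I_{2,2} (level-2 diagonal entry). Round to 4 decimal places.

I_{0,0} (trapezoid, 1 panel, h=0.8000): 3.314911
I_{1,0} (trapezoid, 2 panels, h=0.4000): 3.183546
I_{2,0} (trapezoid, 4 panels, h=0.2000): 3.150359
I_{1,1} = 3.183546 + (3.183546 − 3.314911)/3 = 3.139758
I_{2,1} = 3.150359 + (3.150359 − 3.183546)/3 = 3.139297
I_{2,2} = 3.139297 + (3.139297 − 3.139758)/15 = 3.139266

3.1393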